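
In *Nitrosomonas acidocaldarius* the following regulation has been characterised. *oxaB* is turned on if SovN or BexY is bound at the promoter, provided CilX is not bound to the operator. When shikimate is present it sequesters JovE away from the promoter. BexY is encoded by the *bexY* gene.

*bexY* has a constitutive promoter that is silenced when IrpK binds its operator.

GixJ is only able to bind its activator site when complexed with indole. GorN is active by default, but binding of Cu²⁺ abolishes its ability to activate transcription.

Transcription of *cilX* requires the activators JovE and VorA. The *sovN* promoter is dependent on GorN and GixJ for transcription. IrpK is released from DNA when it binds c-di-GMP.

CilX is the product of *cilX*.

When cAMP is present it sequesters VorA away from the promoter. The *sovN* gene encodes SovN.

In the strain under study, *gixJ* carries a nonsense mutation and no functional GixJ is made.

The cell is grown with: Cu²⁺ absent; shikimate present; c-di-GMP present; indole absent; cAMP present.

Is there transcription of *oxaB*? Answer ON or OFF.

ON

Cu²⁺ is absent, so GorN is active.
GixJ is non-functional in this strain, so it has no effect.
Required activator GixJ is absent, so *sovN* is not transcribed.
So SovN is not produced.
c-di-GMP is present, so IrpK is inactive.
With no repressor bound, *bexY* is transcribed.
So BexY is produced and active.
Shikimate is present, so JovE is inactive.
cAMP is present, so VorA is inactive.
Required activator JovE is absent, so *cilX* is not transcribed.
So CilX is not produced.
Activator BexY is present, so *oxaB* is transcribed.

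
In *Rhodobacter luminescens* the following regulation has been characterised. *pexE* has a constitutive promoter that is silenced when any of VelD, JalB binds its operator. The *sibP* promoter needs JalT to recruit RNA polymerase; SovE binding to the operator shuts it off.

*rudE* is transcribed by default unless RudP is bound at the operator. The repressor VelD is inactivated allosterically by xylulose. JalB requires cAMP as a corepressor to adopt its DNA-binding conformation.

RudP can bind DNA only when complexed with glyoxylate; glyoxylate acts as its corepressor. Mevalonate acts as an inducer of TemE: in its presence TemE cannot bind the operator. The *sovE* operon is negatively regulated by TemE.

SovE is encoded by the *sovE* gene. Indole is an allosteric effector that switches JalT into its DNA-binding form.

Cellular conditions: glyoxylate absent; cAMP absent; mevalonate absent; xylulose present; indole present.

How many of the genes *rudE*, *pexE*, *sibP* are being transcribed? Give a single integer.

Glyoxylate is absent, so RudP is inactive.
With no repressor bound, *rudE* is transcribed.
→ *rudE* is ON.
Xylulose is present, so VelD is inactive.
cAMP is absent, so JalB is inactive.
With no repressor bound, *pexE* is transcribed.
→ *pexE* is ON.
Indole is present, so JalT is active.
Mevalonate is absent, so TemE is active.
With repressor TemE bound, *sovE* is not transcribed.
So SovE is not produced.
No repressor is bound and JalT is active, so *sibP* is transcribed.
→ *sibP* is ON.
3 of the 3 genes are transcribed.

3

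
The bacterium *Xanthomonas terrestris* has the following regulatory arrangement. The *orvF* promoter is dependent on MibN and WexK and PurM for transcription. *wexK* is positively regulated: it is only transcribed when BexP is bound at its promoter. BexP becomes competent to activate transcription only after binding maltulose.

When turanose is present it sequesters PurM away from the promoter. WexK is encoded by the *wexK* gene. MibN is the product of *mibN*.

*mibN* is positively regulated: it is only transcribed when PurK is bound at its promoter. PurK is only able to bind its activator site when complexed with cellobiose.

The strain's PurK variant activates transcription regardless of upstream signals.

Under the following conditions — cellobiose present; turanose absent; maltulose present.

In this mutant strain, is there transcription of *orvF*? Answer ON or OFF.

ON

PurK is constitutively active in this strain.
No repressor is bound and PurK is active, so *mibN* is transcribed.
So MibN is produced and active.
Maltulose is present, so BexP is active.
No repressor is bound and BexP is active, so *wexK* is transcribed.
So WexK is produced and active.
Turanose is absent, so PurM is active.
No repressor is bound and MibN and WexK and PurM are active, so *orvF* is transcribed.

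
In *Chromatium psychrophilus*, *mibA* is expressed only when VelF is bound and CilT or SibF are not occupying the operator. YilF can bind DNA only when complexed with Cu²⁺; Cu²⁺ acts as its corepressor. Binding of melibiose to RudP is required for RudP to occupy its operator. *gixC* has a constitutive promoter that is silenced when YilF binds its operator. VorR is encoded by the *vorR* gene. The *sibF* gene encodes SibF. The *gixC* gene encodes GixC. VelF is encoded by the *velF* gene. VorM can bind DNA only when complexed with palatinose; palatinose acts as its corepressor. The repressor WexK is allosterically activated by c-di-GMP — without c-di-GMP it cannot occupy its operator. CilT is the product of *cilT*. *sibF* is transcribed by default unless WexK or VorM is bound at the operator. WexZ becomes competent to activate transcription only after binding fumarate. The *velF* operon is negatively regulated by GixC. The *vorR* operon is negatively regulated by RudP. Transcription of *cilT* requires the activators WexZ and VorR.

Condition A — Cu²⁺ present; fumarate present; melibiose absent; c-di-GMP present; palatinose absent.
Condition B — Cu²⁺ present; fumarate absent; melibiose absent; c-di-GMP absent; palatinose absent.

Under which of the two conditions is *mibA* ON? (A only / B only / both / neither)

neither

Condition A:
Cu²⁺ is present, so YilF is active.
With repressor YilF bound, *gixC* is not transcribed.
So GixC is not produced.
With no repressor bound, *velF* is transcribed.
So VelF is produced and active.
Fumarate is present, so WexZ is active.
Melibiose is absent, so RudP is inactive.
With no repressor bound, *vorR* is transcribed.
So VorR is produced and active.
No repressor is bound and WexZ and VorR are active, so *cilT* is transcribed.
So CilT is produced and active.
c-di-GMP is present, so WexK is active.
Palatinose is absent, so VorM is inactive.
With repressor WexK bound, *sibF* is not transcribed.
So SibF is not produced.
With repressor CilT bound, *mibA* is not transcribed.
→ *mibA* is OFF in A.
Condition B:
Cu²⁺ is present, so YilF is active.
With repressor YilF bound, *gixC* is not transcribed.
So GixC is not produced.
With no repressor bound, *velF* is transcribed.
So VelF is produced and active.
Fumarate is absent, so WexZ is inactive.
Melibiose is absent, so RudP is inactive.
With no repressor bound, *vorR* is transcribed.
So VorR is produced and active.
Required activator WexZ is absent, so *cilT* is not transcribed.
So CilT is not produced.
c-di-GMP is absent, so WexK is inactive.
Palatinose is absent, so VorM is inactive.
With no repressor bound, *sibF* is transcribed.
So SibF is produced and active.
With repressor SibF bound, *mibA* is not transcribed.
→ *mibA* is OFF in B.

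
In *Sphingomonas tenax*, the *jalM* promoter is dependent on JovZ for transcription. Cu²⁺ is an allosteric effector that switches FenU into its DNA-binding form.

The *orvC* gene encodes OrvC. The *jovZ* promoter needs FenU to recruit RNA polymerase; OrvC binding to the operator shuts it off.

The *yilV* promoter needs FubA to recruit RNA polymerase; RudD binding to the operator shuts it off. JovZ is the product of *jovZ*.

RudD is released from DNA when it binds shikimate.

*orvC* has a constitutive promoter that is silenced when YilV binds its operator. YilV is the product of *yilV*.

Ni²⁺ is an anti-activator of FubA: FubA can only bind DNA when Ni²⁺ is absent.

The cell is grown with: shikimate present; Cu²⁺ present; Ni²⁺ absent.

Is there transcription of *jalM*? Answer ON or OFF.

Shikimate is present, so RudD is inactive.
Ni²⁺ is absent, so FubA is active.
No repressor is bound and FubA is active, so *yilV* is transcribed.
So YilV is produced and active.
With repressor YilV bound, *orvC* is not transcribed.
So OrvC is not produced.
Cu²⁺ is present, so FenU is active.
No repressor is bound and FenU is active, so *jovZ* is transcribed.
So JovZ is produced and active.
No repressor is bound and JovZ is active, so *jalM* is transcribed.

ON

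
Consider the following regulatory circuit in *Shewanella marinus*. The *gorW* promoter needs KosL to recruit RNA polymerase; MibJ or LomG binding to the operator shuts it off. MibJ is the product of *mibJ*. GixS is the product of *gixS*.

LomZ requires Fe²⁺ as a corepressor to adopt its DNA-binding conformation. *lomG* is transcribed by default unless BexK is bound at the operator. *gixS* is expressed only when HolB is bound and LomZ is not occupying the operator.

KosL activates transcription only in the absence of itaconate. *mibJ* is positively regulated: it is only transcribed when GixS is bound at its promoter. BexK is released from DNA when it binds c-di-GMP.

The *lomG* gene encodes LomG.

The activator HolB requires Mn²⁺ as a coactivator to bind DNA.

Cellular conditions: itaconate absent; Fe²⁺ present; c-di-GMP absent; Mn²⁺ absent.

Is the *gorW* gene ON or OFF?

Fe²⁺ is present, so LomZ is active.
Mn²⁺ is absent, so HolB is inactive.
With repressor LomZ bound, *gixS* is not transcribed.
So GixS is not produced.
Required activator GixS is absent, so *mibJ* is not transcribed.
So MibJ is not produced.
c-di-GMP is absent, so BexK is active.
With repressor BexK bound, *lomG* is not transcribed.
So LomG is not produced.
Itaconate is absent, so KosL is active.
No repressor is bound and KosL is active, so *gorW* is transcribed.

ON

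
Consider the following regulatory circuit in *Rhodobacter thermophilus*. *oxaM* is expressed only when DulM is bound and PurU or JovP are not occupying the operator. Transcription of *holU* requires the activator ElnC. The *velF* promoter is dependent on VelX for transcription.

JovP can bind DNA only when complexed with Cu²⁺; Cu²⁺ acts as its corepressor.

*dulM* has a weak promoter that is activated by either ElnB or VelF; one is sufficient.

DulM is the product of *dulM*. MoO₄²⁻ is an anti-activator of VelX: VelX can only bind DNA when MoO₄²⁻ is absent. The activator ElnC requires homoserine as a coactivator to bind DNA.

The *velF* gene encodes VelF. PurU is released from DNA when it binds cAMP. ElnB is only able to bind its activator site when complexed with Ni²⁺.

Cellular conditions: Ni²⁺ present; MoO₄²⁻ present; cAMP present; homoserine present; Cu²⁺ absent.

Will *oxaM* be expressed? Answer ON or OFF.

cAMP is present, so PurU is inactive.
Cu²⁺ is absent, so JovP is inactive.
Ni²⁺ is present, so ElnB is active.
MoO₄²⁻ is present, so VelX is inactive.
Required activator VelX is absent, so *velF* is not transcribed.
So VelF is not produced.
Activator ElnB is present, so *dulM* is transcribed.
So DulM is produced and active.
No repressor is bound and DulM is active, so *oxaM* is transcribed.

ON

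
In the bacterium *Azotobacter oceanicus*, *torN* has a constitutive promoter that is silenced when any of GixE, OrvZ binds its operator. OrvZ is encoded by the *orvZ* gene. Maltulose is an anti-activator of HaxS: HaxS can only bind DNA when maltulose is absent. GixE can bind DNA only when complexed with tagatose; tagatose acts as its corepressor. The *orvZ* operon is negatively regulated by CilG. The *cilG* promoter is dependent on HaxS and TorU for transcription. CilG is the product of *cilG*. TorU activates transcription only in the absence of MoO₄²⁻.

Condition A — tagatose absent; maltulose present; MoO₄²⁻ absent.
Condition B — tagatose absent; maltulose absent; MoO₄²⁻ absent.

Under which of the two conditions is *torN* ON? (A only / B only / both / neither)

Condition A:
Tagatose is absent, so GixE is inactive.
Maltulose is present, so HaxS is inactive.
MoO₄²⁻ is absent, so TorU is active.
Required activator HaxS is absent, so *cilG* is not transcribed.
So CilG is not produced.
With no repressor bound, *orvZ* is transcribed.
So OrvZ is produced and active.
With repressor OrvZ bound, *torN* is not transcribed.
→ *torN* is OFF in A.
Condition B:
Tagatose is absent, so GixE is inactive.
Maltulose is absent, so HaxS is active.
MoO₄²⁻ is absent, so TorU is active.
No repressor is bound and HaxS and TorU are active, so *cilG* is transcribed.
So CilG is produced and active.
With repressor CilG bound, *orvZ* is not transcribed.
So OrvZ is not produced.
With no repressor bound, *torN* is transcribed.
→ *torN* is ON in B.

B only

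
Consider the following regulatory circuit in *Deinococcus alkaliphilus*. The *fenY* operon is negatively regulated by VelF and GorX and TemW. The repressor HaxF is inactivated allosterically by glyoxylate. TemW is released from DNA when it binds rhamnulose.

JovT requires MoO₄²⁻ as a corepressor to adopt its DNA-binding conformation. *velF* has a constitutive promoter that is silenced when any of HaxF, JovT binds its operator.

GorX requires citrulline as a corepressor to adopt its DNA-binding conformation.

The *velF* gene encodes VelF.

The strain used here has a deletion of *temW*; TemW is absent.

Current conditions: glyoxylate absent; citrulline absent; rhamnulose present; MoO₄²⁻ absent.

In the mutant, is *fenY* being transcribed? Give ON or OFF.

ON

Glyoxylate is absent, so HaxF is active.
MoO₄²⁻ is absent, so JovT is inactive.
With repressor HaxF bound, *velF* is not transcribed.
So VelF is not produced.
Citrulline is absent, so GorX is inactive.
TemW is non-functional in this strain, so it has no effect.
With no repressor bound, *fenY* is transcribed.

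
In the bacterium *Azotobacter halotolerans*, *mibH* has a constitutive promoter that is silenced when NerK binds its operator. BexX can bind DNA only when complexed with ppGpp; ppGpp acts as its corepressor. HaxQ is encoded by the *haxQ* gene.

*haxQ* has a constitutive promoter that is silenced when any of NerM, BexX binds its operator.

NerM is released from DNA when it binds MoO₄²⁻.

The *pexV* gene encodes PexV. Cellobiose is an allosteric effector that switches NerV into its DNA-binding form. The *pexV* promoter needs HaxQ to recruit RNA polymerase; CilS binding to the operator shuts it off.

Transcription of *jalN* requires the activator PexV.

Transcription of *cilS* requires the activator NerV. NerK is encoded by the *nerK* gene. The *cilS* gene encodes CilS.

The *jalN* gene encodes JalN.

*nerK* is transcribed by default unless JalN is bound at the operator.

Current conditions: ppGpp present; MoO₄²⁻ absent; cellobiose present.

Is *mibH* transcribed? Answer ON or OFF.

OFF

MoO₄²⁻ is absent, so NerM is active.
ppGpp is present, so BexX is active.
With repressor NerM bound, *haxQ* is not transcribed.
So HaxQ is not produced.
Cellobiose is present, so NerV is active.
No repressor is bound and NerV is active, so *cilS* is transcribed.
So CilS is produced and active.
With repressor CilS bound, *pexV* is not transcribed.
So PexV is not produced.
Required activator PexV is absent, so *jalN* is not transcribed.
So JalN is not produced.
With no repressor bound, *nerK* is transcribed.
So NerK is produced and active.
With repressor NerK bound, *mibH* is not transcribed.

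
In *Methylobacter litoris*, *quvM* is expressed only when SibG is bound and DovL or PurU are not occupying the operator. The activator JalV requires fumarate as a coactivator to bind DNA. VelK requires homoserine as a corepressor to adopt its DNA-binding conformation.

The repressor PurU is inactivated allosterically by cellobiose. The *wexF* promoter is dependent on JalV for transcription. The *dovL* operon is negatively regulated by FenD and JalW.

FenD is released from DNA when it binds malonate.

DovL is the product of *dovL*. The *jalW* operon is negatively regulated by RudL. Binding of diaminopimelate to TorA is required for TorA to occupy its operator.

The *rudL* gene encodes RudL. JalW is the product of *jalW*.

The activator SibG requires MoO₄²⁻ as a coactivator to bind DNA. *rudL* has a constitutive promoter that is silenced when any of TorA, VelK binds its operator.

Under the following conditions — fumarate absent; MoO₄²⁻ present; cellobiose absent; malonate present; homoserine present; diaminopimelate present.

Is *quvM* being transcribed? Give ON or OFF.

Malonate is present, so FenD is inactive.
Diaminopimelate is present, so TorA is active.
Homoserine is present, so VelK is active.
With repressor TorA bound, *rudL* is not transcribed.
So RudL is not produced.
With no repressor bound, *jalW* is transcribed.
So JalW is produced and active.
With repressor JalW bound, *dovL* is not transcribed.
So DovL is not produced.
Cellobiose is absent, so PurU is active.
MoO₄²⁻ is present, so SibG is active.
With repressor PurU bound, *quvM* is not transcribed.

OFF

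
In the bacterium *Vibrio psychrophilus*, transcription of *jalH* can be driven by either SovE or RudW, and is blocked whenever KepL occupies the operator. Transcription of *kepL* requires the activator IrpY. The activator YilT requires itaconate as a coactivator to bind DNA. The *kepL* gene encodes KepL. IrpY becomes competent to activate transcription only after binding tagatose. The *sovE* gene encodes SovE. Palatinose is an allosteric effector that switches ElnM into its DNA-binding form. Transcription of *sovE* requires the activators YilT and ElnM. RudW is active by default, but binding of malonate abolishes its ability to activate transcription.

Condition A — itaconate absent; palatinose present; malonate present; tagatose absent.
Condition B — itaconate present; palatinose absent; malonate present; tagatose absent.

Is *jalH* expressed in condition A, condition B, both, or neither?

Condition A:
Itaconate is absent, so YilT is inactive.
Palatinose is present, so ElnM is active.
Required activator YilT is absent, so *sovE* is not transcribed.
So SovE is not produced.
Malonate is present, so RudW is inactive.
Tagatose is absent, so IrpY is inactive.
Required activator IrpY is absent, so *kepL* is not transcribed.
So KepL is not produced.
No activator is available at the *jalH* promoter, so *jalH* is not transcribed.
→ *jalH* is OFF in A.
Condition B:
Itaconate is present, so YilT is active.
Palatinose is absent, so ElnM is inactive.
Required activator ElnM is absent, so *sovE* is not transcribed.
So SovE is not produced.
Malonate is present, so RudW is inactive.
Tagatose is absent, so IrpY is inactive.
Required activator IrpY is absent, so *kepL* is not transcribed.
So KepL is not produced.
No activator is available at the *jalH* promoter, so *jalH* is not transcribed.
→ *jalH* is OFF in B.

neither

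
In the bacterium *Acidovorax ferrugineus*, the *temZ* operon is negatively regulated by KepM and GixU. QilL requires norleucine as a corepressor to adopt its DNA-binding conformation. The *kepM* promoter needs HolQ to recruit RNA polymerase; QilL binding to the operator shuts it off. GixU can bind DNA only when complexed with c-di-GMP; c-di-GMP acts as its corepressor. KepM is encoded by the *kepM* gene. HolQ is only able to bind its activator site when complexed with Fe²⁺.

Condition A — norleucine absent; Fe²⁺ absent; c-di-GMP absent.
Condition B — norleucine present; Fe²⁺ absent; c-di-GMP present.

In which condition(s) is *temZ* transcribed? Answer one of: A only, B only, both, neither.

A only

Condition A:
Norleucine is absent, so QilL is inactive.
Fe²⁺ is absent, so HolQ is inactive.
Required activator HolQ is absent, so *kepM* is not transcribed.
So KepM is not produced.
c-di-GMP is absent, so GixU is inactive.
With no repressor bound, *temZ* is transcribed.
→ *temZ* is ON in A.
Condition B:
Norleucine is present, so QilL is active.
Fe²⁺ is absent, so HolQ is inactive.
With repressor QilL bound, *kepM* is not transcribed.
So KepM is not produced.
c-di-GMP is present, so GixU is active.
With repressor GixU bound, *temZ* is not transcribed.
→ *temZ* is OFF in B.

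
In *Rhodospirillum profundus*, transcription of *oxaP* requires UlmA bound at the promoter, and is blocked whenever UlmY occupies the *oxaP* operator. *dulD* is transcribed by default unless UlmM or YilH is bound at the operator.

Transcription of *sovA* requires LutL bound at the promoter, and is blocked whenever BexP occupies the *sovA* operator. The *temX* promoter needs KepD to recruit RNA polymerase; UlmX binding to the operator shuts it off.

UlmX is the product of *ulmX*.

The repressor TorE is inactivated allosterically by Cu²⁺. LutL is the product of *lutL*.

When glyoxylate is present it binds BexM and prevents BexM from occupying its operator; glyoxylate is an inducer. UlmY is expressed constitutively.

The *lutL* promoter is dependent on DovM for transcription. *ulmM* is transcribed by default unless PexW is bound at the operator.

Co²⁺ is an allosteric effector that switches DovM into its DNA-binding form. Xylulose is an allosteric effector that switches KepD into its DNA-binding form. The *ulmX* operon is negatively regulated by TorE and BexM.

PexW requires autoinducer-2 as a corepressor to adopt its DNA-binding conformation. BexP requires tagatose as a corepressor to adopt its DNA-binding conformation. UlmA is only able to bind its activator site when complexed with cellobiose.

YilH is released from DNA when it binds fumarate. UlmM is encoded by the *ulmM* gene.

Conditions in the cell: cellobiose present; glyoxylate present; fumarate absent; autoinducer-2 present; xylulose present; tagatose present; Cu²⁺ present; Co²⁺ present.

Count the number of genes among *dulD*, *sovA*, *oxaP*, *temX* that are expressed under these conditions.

Autoinducer-2 is present, so PexW is active.
With repressor PexW bound, *ulmM* is not transcribed.
So UlmM is not produced.
Fumarate is absent, so YilH is active.
With repressor YilH bound, *dulD* is not transcribed.
→ *dulD* is OFF.
Co²⁺ is present, so DovM is active.
No repressor is bound and DovM is active, so *lutL* is transcribed.
So LutL is produced and active.
Tagatose is present, so BexP is active.
With repressor BexP bound, *sovA* is not transcribed.
→ *sovA* is OFF.
UlmY is produced constitutively and is active.
Cellobiose is present, so UlmA is active.
With repressor UlmY bound, *oxaP* is not transcribed.
→ *oxaP* is OFF.
Cu²⁺ is present, so TorE is inactive.
Glyoxylate is present, so BexM is inactive.
With no repressor bound, *ulmX* is transcribed.
So UlmX is produced and active.
Xylulose is present, so KepD is active.
With repressor UlmX bound, *temX* is not transcribed.
→ *temX* is OFF.
0 of the 4 genes are transcribed.

0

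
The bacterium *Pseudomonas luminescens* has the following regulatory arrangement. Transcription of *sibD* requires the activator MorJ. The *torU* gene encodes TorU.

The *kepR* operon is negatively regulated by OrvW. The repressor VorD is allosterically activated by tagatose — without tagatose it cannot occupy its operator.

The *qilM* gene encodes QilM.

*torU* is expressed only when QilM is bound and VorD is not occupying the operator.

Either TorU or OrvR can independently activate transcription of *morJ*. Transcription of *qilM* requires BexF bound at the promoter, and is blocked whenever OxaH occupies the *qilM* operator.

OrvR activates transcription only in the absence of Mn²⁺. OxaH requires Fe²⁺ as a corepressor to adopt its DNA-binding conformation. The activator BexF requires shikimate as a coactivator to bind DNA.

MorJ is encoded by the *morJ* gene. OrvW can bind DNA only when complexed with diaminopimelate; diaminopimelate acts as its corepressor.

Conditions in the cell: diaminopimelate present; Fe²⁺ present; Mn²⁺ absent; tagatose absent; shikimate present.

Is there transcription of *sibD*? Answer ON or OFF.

ON

Shikimate is present, so BexF is active.
Fe²⁺ is present, so OxaH is active.
With repressor OxaH bound, *qilM* is not transcribed.
So QilM is not produced.
Tagatose is absent, so VorD is inactive.
Required activator QilM is absent, so *torU* is not transcribed.
So TorU is not produced.
Mn²⁺ is absent, so OrvR is active.
Activator OrvR is present, so *morJ* is transcribed.
So MorJ is produced and active.
No repressor is bound and MorJ is active, so *sibD* is transcribed.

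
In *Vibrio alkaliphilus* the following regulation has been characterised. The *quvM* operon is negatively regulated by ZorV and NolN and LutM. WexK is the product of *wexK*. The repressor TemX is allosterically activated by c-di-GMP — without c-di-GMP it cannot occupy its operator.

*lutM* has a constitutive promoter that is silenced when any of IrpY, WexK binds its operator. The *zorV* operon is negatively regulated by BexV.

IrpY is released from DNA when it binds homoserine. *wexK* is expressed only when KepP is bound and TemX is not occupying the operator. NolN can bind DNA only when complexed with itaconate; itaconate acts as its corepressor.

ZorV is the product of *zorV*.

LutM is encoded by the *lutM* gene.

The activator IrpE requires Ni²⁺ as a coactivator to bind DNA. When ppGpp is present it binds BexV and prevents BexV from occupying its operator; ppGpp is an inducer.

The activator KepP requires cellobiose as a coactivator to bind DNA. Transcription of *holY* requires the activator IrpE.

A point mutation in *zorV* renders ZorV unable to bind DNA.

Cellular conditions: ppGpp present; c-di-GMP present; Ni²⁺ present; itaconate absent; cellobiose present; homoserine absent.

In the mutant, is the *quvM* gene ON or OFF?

ON

ZorV is non-functional in this strain, so it has no effect.
Itaconate is absent, so NolN is inactive.
Homoserine is absent, so IrpY is active.
Cellobiose is present, so KepP is active.
c-di-GMP is present, so TemX is active.
With repressor TemX bound, *wexK* is not transcribed.
So WexK is not produced.
With repressor IrpY bound, *lutM* is not transcribed.
So LutM is not produced.
With no repressor bound, *quvM* is transcribed.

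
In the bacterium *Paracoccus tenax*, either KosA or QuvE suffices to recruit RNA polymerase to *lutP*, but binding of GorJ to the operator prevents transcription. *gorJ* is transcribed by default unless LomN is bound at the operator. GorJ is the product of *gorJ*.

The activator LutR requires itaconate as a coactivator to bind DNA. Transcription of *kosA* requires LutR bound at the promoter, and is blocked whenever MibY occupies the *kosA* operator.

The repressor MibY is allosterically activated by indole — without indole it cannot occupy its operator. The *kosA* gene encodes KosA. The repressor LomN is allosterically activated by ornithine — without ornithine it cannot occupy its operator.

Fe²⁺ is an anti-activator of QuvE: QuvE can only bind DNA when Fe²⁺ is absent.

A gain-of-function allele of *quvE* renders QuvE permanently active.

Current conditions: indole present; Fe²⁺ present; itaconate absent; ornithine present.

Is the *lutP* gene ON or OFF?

Itaconate is absent, so LutR is inactive.
Indole is present, so MibY is active.
With repressor MibY bound, *kosA* is not transcribed.
So KosA is not produced.
QuvE is constitutively active in this strain.
Ornithine is present, so LomN is active.
With repressor LomN bound, *gorJ* is not transcribed.
So GorJ is not produced.
Activator QuvE is present, so *lutP* is transcribed.

ON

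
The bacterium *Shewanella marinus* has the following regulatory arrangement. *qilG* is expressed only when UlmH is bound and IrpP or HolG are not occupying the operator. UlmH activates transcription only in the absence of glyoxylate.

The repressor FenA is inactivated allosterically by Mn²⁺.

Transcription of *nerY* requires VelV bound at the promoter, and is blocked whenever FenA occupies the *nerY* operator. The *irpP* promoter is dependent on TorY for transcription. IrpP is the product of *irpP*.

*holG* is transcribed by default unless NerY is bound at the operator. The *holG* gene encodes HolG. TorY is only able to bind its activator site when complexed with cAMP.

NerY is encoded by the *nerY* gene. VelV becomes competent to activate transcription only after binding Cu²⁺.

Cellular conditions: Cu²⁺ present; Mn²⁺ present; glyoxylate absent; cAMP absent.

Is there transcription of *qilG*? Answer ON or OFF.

ON

cAMP is absent, so TorY is inactive.
Required activator TorY is absent, so *irpP* is not transcribed.
So IrpP is not produced.
Cu²⁺ is present, so VelV is active.
Mn²⁺ is present, so FenA is inactive.
No repressor is bound and VelV is active, so *nerY* is transcribed.
So NerY is produced and active.
With repressor NerY bound, *holG* is not transcribed.
So HolG is not produced.
Glyoxylate is absent, so UlmH is active.
No repressor is bound and UlmH is active, so *qilG* is transcribed.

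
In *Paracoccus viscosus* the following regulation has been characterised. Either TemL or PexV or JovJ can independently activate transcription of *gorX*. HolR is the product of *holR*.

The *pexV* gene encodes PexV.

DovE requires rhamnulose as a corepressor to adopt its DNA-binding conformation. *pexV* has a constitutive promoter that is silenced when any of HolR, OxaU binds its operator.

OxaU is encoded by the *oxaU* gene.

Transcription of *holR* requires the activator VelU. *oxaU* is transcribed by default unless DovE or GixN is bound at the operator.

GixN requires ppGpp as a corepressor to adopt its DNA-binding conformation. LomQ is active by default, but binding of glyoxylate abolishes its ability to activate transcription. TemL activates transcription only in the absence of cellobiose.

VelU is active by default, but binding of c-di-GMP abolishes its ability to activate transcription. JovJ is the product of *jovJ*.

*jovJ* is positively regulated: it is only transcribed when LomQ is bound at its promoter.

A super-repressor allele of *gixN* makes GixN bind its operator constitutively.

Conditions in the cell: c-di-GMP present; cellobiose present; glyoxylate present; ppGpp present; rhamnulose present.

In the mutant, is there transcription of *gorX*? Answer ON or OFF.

ON

Cellobiose is present, so TemL is inactive.
c-di-GMP is present, so VelU is inactive.
Required activator VelU is absent, so *holR* is not transcribed.
So HolR is not produced.
Rhamnulose is present, so DovE is active.
GixN is constitutively active in this strain.
With repressor DovE bound, *oxaU* is not transcribed.
So OxaU is not produced.
With no repressor bound, *pexV* is transcribed.
So PexV is produced and active.
Glyoxylate is present, so LomQ is inactive.
Required activator LomQ is absent, so *jovJ* is not transcribed.
So JovJ is not produced.
Activator PexV is present, so *gorX* is transcribed.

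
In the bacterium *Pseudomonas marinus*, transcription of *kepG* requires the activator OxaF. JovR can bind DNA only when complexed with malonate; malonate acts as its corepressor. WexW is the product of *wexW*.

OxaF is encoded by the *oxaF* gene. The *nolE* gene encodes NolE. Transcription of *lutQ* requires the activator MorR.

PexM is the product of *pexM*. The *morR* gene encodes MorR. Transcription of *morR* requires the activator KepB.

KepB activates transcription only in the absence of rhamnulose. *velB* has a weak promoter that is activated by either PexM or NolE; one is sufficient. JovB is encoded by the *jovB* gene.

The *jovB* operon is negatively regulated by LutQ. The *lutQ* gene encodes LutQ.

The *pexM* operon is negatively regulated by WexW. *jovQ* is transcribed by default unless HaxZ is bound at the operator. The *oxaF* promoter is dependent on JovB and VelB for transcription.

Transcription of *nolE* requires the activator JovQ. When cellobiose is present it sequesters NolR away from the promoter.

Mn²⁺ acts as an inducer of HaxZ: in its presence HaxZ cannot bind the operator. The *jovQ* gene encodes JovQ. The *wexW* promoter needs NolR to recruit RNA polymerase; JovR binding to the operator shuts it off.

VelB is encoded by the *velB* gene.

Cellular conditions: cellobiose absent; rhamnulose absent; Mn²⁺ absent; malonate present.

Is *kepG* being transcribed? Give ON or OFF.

OFF

Rhamnulose is absent, so KepB is active.
No repressor is bound and KepB is active, so *morR* is transcribed.
So MorR is produced and active.
No repressor is bound and MorR is active, so *lutQ* is transcribed.
So LutQ is produced and active.
With repressor LutQ bound, *jovB* is not transcribed.
So JovB is not produced.
Cellobiose is absent, so NolR is active.
Malonate is present, so JovR is active.
With repressor JovR bound, *wexW* is not transcribed.
So WexW is not produced.
With no repressor bound, *pexM* is transcribed.
So PexM is produced and active.
Mn²⁺ is absent, so HaxZ is active.
With repressor HaxZ bound, *jovQ* is not transcribed.
So JovQ is not produced.
Required activator JovQ is absent, so *nolE* is not transcribed.
So NolE is not produced.
Activator PexM is present, so *velB* is transcribed.
So VelB is produced and active.
Required activator JovB is absent, so *oxaF* is not transcribed.
So OxaF is not produced.
Required activator OxaF is absent, so *kepG* is not transcribed.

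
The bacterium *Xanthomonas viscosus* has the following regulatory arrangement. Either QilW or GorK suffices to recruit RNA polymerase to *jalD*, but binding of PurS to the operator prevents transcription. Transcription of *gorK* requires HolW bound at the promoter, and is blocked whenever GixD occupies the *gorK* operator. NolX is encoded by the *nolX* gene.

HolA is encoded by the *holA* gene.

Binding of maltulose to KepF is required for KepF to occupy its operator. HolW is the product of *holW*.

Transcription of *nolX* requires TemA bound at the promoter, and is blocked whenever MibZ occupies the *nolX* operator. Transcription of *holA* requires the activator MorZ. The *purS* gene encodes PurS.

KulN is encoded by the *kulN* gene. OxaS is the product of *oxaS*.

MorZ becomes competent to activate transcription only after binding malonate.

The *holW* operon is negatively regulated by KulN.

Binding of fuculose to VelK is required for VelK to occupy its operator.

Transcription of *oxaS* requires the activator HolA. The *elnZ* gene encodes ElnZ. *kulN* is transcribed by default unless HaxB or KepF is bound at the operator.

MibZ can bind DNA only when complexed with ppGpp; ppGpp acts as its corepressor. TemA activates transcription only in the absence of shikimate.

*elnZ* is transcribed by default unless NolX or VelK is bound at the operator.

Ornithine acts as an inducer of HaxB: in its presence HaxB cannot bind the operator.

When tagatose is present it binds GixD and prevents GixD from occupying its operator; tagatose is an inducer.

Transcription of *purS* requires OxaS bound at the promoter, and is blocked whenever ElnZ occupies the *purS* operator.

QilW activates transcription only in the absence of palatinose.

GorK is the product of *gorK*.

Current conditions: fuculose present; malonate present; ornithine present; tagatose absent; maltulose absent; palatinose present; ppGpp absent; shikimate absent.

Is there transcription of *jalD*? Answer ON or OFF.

Palatinose is present, so QilW is inactive.
Malonate is present, so MorZ is active.
No repressor is bound and MorZ is active, so *holA* is transcribed.
So HolA is produced and active.
No repressor is bound and HolA is active, so *oxaS* is transcribed.
So OxaS is produced and active.
ppGpp is absent, so MibZ is inactive.
Shikimate is absent, so TemA is active.
No repressor is bound and TemA is active, so *nolX* is transcribed.
So NolX is produced and active.
Fuculose is present, so VelK is active.
With repressor NolX bound, *elnZ* is not transcribed.
So ElnZ is not produced.
No repressor is bound and OxaS is active, so *purS* is transcribed.
So PurS is produced and active.
Tagatose is absent, so GixD is active.
Ornithine is present, so HaxB is inactive.
Maltulose is absent, so KepF is inactive.
With no repressor bound, *kulN* is transcribed.
So KulN is produced and active.
With repressor KulN bound, *holW* is not transcribed.
So HolW is not produced.
With repressor GixD bound, *gorK* is not transcribed.
So GorK is not produced.
With repressor PurS bound, *jalD* is not transcribed.

OFF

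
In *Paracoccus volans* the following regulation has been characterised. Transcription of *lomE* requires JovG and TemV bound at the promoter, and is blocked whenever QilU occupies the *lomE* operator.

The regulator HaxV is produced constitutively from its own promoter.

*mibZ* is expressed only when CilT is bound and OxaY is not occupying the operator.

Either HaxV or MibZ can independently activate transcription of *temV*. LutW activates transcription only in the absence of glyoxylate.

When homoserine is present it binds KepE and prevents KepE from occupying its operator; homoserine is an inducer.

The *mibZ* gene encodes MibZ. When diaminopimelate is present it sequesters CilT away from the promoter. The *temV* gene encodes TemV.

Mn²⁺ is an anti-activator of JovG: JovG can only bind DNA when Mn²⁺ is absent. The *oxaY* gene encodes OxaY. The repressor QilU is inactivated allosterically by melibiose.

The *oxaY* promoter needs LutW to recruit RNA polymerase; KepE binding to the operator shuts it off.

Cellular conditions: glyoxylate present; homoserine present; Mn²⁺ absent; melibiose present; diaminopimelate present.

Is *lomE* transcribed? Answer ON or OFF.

ON

Melibiose is present, so QilU is inactive.
Mn²⁺ is absent, so JovG is active.
HaxV is produced constitutively and is active.
Glyoxylate is present, so LutW is inactive.
Homoserine is present, so KepE is inactive.
Required activator LutW is absent, so *oxaY* is not transcribed.
So OxaY is not produced.
Diaminopimelate is present, so CilT is inactive.
Required activator CilT is absent, so *mibZ* is not transcribed.
So MibZ is not produced.
Activator HaxV is present, so *temV* is transcribed.
So TemV is produced and active.
No repressor is bound and JovG and TemV are active, so *lomE* is transcribed.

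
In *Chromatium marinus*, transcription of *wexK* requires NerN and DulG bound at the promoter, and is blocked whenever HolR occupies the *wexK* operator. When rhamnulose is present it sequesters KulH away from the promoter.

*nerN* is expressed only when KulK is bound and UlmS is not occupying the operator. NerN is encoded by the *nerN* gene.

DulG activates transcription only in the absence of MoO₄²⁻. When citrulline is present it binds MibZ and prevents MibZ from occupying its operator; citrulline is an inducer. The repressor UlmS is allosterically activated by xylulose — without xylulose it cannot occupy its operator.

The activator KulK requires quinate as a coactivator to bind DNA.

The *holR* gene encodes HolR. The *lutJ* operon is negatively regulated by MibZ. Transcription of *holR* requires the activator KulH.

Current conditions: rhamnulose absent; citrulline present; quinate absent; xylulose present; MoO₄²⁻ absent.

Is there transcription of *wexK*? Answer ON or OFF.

OFF

Xylulose is present, so UlmS is active.
Quinate is absent, so KulK is inactive.
With repressor UlmS bound, *nerN* is not transcribed.
So NerN is not produced.
MoO₄²⁻ is absent, so DulG is active.
Rhamnulose is absent, so KulH is active.
No repressor is bound and KulH is active, so *holR* is transcribed.
So HolR is produced and active.
With repressor HolR bound, *wexK* is not transcribed.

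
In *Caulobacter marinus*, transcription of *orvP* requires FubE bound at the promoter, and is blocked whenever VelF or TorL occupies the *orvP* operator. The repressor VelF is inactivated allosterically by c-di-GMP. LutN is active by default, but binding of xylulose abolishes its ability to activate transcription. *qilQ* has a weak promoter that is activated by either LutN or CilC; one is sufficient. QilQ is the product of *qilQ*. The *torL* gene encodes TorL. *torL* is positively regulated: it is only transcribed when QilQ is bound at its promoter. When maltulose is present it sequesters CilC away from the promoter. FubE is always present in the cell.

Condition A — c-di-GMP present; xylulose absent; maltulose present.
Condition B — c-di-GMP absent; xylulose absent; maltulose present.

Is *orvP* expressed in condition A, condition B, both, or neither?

Condition A:
c-di-GMP is present, so VelF is inactive.
Xylulose is absent, so LutN is active.
Maltulose is present, so CilC is inactive.
Activator LutN is present, so *qilQ* is transcribed.
So QilQ is produced and active.
No repressor is bound and QilQ is active, so *torL* is transcribed.
So TorL is produced and active.
FubE is produced constitutively and is active.
With repressor TorL bound, *orvP* is not transcribed.
→ *orvP* is OFF in A.
Condition B:
c-di-GMP is absent, so VelF is active.
Xylulose is absent, so LutN is active.
Maltulose is present, so CilC is inactive.
Activator LutN is present, so *qilQ* is transcribed.
So QilQ is produced and active.
No repressor is bound and QilQ is active, so *torL* is transcribed.
So TorL is produced and active.
FubE is produced constitutively and is active.
With repressor VelF bound, *orvP* is not transcribed.
→ *orvP* is OFF in B.

neither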